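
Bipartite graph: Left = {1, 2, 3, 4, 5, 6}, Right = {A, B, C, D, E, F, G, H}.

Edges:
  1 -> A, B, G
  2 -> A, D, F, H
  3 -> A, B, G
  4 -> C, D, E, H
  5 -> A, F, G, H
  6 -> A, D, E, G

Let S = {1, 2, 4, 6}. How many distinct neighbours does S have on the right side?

8

The union of neighbours of {1, 2, 4, 6} is {A, B, C, D, E, F, G, H}, which has 8 elements.
Since |N(S)| = 8 ≥ |S| = 4, Hall's condition holds for this subset.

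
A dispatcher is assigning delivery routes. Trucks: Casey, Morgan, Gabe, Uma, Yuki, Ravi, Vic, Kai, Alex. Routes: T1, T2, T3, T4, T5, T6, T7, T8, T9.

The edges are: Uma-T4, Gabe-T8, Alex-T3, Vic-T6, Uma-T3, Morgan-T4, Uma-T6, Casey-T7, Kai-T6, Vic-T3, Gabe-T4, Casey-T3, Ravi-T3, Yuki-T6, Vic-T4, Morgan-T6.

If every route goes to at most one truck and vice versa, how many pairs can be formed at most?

5

A valid assignment of size 5: Casey→T7, Morgan→T4, Gabe→T8, Uma→T3, Yuki→T6.
The set {Morgan, Uma, Yuki, Ravi, Vic, Kai, Alex} has only 3 neighbours ({T3, T4, T6}), so by Hall's theorem at most 5 of the 9 trucks can be matched.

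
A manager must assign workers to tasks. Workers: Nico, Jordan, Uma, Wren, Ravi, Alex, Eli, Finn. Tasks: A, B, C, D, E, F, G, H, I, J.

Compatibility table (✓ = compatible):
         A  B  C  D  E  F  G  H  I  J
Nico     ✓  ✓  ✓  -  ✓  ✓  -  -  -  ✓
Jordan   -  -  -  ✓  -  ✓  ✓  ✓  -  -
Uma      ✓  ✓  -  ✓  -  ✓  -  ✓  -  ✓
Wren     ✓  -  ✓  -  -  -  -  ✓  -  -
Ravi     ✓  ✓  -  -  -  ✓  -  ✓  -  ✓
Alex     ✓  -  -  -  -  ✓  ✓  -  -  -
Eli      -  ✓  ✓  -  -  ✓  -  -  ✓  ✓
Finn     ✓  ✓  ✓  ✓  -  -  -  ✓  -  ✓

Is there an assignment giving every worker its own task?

One maximum matching: Nico→E, Jordan→D, Uma→H, Wren→C, Ravi→A, Alex→F, Eli→B, Finn→J.
Every worker is matched, so this matching saturates all of them.

Yes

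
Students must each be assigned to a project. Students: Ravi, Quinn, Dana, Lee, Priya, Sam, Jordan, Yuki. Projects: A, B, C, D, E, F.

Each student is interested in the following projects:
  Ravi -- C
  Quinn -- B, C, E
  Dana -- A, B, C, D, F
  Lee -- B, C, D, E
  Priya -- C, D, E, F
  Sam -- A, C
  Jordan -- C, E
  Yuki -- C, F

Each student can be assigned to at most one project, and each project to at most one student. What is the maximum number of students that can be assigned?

6

For example, pair Ravi→C, Quinn→E, Dana→B, Lee→D, Priya→F, Sam→A.
The set {Ravi, Quinn, Dana, Lee, Priya, Sam, Jordan, Yuki} has only 6 neighbours ({A, B, C, D, E, F}), so by Hall's theorem at most 6 of the 8 students can be matched.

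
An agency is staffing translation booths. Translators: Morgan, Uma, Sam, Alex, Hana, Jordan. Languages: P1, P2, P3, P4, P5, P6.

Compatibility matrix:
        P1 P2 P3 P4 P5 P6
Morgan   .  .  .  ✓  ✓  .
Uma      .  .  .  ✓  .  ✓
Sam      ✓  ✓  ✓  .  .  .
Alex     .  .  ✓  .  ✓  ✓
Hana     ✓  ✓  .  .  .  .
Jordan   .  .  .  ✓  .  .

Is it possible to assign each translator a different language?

Yes

One maximum matching: Morgan-P5, Uma-P6, Sam-P1, Alex-P3, Hana-P2, Jordan-P4.
Every translator is matched, so this is a perfect matching.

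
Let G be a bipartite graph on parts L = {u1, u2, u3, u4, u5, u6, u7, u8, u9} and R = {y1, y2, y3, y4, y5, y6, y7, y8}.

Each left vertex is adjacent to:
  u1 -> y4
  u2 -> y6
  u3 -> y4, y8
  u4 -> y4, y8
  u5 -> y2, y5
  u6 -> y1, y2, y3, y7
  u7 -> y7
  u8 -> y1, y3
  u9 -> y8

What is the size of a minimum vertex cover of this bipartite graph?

7

A maximum matching has 7 edges (e.g. u1–y4, u2–y6, u3–y8, u5–y2, u6–y1, u7–y7, u8–y3).
By König's theorem the minimum vertex cover has the same size. One such cover is {u2, u5, u6, u7, u8, y4, y8}.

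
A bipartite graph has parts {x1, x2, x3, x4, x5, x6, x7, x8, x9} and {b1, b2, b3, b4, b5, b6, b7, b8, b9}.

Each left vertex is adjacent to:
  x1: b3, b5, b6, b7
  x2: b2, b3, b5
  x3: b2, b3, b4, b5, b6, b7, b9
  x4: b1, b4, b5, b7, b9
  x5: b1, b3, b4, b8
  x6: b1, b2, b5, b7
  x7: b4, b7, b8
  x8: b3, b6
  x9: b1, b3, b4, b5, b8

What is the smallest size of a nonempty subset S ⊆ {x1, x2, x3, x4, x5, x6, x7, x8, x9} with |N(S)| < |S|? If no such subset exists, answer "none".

A matching saturating every left vertex exists, for instance x1→b6, x2→b2, x3→b7, x4→b9, x5→b4, x6→b5, x7→b8, x8→b3, x9→b1.
By Hall's marriage theorem, this means |N(S)| ≥ |S| for every subset S, so no violating subset exists.

none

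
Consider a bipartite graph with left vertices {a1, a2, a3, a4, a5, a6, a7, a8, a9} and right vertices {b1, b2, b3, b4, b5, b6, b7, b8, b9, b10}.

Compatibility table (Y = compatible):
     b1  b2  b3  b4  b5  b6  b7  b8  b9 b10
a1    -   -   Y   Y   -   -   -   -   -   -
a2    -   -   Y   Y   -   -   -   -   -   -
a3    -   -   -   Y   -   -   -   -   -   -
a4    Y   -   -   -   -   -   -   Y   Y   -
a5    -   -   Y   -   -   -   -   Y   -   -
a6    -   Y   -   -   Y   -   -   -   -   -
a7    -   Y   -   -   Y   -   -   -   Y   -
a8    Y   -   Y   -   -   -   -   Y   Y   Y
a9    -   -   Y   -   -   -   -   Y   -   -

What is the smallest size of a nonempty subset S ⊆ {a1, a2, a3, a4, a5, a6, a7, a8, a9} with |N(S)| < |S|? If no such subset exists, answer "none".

Take S = {a1, a2, a3}. Its neighbourhood is {b3, b4}, so |N(S)| = 2 < |S| = 3.
Every subset of size less than 3 has at least as many neighbours as members, so 3 is the minimum.

3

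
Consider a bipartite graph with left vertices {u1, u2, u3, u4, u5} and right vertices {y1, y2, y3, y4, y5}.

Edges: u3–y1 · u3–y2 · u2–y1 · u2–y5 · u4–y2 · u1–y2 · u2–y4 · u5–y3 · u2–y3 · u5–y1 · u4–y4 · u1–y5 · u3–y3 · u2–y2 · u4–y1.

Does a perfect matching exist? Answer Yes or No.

A valid assignment of size 5: u1-y5, u2-y4, u3-y1, u4-y2, u5-y3.
All 5 left vertices are covered.

Yes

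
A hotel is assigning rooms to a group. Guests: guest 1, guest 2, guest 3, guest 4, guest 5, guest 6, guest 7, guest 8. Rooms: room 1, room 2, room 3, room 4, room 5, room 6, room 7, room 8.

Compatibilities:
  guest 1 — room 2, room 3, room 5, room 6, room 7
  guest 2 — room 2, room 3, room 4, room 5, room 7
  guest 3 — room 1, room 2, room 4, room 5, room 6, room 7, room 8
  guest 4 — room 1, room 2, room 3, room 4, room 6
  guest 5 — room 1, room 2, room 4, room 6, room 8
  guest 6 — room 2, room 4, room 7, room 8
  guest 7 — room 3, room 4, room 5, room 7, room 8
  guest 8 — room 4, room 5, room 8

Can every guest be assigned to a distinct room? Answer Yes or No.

Yes

One maximum matching: guest 1–room 5, guest 2–room 3, guest 3–room 6, guest 4–room 1, guest 5–room 2, guest 6–room 7, guest 7–room 4, guest 8–room 8.
All 8 guests are covered.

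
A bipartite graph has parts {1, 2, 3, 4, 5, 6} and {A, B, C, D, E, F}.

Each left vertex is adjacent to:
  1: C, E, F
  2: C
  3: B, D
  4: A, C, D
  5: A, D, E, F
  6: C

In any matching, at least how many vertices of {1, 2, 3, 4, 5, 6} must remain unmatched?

1

A valid assignment of size 5: 1→F, 2→C, 3→B, 4→D, 5→E.
The set {2, 6} has only 1 neighbour ({C}), so by Hall's theorem at most 5 of the 6 left vertices can be matched.
That matches 5 of the 6, leaving 1 unmatched; no matching can do better.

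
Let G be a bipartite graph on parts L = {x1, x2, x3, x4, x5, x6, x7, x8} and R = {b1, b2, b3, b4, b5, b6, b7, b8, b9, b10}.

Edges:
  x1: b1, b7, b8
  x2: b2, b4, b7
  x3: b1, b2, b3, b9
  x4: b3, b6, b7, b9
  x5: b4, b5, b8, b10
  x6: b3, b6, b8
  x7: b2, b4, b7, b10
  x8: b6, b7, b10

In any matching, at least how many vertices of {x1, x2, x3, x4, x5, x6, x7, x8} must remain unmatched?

One maximum matching: x1–b7, x2–b2, x3–b9, x4–b3, x5–b5, x6–b8, x7–b4, x8–b6.
This saturates every left vertex, so 8 is the maximum.
That matches 8 of the 8, leaving 0 unmatched; no matching can do better.

0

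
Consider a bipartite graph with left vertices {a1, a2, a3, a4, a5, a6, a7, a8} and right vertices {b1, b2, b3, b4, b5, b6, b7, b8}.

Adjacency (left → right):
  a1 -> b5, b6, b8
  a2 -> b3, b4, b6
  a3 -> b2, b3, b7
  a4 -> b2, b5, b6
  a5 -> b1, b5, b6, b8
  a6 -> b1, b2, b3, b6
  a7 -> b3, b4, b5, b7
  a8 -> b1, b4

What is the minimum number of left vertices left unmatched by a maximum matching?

0

One maximum matching: a1–b8, a2–b3, a3–b2, a4–b5, a5–b1, a6–b6, a7–b7, a8–b4.
All 8 left vertices are matched, so no larger matching exists.
That matches 8 of the 8, leaving 0 unmatched; no matching can do better.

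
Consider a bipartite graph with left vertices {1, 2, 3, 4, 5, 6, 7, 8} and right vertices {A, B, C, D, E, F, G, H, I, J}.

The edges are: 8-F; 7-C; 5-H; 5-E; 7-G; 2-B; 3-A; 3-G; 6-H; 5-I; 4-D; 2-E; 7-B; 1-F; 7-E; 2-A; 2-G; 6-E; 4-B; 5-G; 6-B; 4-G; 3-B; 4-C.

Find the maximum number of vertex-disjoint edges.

One maximum matching: 1→F, 2→G, 3→A, 4→C, 5→H, 6→E, 7→B.
The set {1, 8} has only 1 neighbour ({F}), so by Hall's theorem at most 7 of the 8 left vertices can be matched.

7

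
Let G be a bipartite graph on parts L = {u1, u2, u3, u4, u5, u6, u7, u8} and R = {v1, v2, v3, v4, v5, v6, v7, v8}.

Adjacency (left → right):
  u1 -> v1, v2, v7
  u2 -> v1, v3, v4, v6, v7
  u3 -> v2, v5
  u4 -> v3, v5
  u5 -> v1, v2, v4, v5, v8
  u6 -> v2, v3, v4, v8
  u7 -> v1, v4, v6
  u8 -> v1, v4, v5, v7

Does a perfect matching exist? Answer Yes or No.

Yes

For example, pair u1-v2, u2-v6, u3-v5, u4-v3, u5-v4, u6-v8, u7-v1, u8-v7.
Every left vertex is matched, so this is a perfect matching.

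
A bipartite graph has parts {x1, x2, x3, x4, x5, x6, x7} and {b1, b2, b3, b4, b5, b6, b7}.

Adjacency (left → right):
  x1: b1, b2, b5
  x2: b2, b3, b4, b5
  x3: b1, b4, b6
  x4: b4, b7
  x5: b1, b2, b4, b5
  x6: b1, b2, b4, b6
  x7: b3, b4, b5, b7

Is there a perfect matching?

Yes

One maximum matching: x1→b5, x2→b4, x3→b6, x4→b7, x5→b1, x6→b2, x7→b3.
All 7 left vertices are covered.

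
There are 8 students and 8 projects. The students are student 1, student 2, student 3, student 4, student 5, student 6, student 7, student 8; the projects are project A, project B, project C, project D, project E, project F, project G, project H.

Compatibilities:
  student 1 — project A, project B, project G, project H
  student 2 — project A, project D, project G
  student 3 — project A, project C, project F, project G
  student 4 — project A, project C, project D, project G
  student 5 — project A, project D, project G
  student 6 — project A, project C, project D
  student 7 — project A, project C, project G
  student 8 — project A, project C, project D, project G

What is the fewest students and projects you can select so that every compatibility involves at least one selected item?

{student 1, student 3, project A, project C, project D, project G} is a vertex cover of size 6: every edge has an endpoint in this set.
No smaller cover exists because student 1–project B, student 2–project D, student 3–project F, student 4–project G, student 5–project A, student 6–project C is a matching of size 6, and a cover must include an endpoint of each of these disjoint edges (König's theorem).

6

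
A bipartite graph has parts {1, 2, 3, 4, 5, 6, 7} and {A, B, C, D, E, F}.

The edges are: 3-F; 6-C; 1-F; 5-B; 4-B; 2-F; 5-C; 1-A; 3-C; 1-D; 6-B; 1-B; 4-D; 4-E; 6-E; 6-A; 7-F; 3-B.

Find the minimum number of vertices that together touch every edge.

The 6 edges 1–A, 2–F, 3–C, 4–D, 5–B, 6–E form a matching, so any vertex cover needs at least 6 vertices (one per matched edge).
Conversely {1, 3, 4, 5, 6, F} meets every edge and has exactly 6 vertices, so 6 is optimal.

6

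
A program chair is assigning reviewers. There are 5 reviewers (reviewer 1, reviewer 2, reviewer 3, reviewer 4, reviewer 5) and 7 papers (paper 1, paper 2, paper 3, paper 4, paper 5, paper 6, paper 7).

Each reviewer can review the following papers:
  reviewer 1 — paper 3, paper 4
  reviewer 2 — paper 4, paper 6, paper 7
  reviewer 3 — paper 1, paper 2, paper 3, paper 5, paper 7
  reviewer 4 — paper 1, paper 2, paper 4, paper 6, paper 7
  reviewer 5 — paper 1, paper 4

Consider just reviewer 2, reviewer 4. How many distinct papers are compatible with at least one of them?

The union of neighbours of {reviewer 2, reviewer 4} is {paper 1, paper 2, paper 4, paper 6, paper 7}, which has 5 elements.
Since |N(S)| = 5 ≥ |S| = 2, Hall's condition holds for this subset.

5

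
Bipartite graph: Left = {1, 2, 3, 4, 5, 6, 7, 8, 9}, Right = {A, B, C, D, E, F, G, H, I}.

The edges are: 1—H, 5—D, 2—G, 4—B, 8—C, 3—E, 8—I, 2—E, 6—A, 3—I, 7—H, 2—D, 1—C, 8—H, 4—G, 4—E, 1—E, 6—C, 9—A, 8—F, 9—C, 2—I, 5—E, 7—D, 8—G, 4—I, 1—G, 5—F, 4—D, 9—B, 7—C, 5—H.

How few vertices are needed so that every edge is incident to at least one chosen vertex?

A maximum matching has 9 edges (e.g. 1–C, 2–D, 3–I, 4–E, 5–F, 6–A, 7–H, 8–G, 9–B).
By König's theorem the minimum vertex cover has the same size. One such cover is {1, 2, 3, 4, 5, 6, 7, 8, 9}.

9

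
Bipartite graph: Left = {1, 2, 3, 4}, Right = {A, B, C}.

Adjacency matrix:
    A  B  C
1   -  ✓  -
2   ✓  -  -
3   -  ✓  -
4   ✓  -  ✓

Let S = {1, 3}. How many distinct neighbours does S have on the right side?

1

The union of neighbours of {1, 3} is {B}, which has 1 element.
Since |N(S)| = 1 < |S| = 2, Hall's condition fails for this subset.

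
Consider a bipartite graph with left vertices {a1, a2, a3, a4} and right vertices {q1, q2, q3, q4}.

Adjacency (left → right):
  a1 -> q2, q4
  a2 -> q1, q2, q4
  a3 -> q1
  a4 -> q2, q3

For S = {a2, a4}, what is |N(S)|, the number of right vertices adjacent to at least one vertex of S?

The union of neighbours of {a2, a4} is {q1, q2, q3, q4}, which has 4 elements.
Since |N(S)| = 4 ≥ |S| = 2, Hall's condition holds for this subset.

4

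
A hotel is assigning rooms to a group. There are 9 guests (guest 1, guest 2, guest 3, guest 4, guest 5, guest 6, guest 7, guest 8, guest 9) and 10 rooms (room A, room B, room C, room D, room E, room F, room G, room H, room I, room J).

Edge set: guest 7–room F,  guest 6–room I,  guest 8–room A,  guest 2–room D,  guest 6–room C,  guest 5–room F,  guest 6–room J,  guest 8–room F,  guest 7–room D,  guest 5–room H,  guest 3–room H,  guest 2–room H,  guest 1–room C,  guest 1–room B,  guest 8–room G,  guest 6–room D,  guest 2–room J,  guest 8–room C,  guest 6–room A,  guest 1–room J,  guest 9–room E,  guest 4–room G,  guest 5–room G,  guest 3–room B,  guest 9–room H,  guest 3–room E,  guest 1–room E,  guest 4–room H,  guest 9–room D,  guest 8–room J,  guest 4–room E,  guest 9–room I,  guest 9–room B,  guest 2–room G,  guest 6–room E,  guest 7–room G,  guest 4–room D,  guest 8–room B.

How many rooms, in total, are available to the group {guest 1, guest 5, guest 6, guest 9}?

10

The union of neighbours of {guest 1, guest 5, guest 6, guest 9} is {room A, room B, room C, room D, room E, room F, room G, room H, room I, room J}, which has 10 elements.
Since |N(S)| = 10 ≥ |S| = 4, Hall's condition holds for this subset.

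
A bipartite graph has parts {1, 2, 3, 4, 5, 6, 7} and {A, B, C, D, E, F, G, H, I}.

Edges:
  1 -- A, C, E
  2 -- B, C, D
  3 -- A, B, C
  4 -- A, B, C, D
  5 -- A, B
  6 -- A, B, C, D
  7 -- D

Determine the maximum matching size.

A valid assignment of size 5: 1→E, 2→D, 3→A, 4→C, 5→B.
The set {2, 3, 4, 5, 6, 7} has only 4 neighbours ({A, B, C, D}), so by Hall's theorem at most 5 of the 7 left vertices can be matched.

5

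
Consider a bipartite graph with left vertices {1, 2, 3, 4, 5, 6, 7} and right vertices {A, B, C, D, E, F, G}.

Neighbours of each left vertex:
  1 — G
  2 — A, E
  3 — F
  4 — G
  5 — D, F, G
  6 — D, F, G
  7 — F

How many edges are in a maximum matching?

For example, pair 1→G, 2→E, 3→F, 5→D.
The set {1, 3, 4, 5, 6, 7} has only 3 neighbours ({D, F, G}), so by Hall's theorem at most 4 of the 7 left vertices can be matched.

4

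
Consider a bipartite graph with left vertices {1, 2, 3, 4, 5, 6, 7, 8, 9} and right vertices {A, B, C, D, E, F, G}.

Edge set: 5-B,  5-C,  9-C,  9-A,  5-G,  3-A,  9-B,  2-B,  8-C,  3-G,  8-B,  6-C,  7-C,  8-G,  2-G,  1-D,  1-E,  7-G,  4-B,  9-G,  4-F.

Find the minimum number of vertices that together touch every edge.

6

{1, 4, A, B, C, G} is a vertex cover of size 6: every edge has an endpoint in this set.
No smaller cover exists because 1–E, 2–G, 3–A, 4–F, 5–B, 6–C is a matching of size 6, and a cover must include an endpoint of each of these disjoint edges (König's theorem).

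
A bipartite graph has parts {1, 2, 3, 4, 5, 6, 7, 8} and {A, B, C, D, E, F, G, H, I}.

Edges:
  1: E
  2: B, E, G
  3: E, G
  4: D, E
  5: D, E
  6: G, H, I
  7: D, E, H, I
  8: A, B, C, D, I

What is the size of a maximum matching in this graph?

7

A valid assignment of size 7: 1–E, 2–B, 3–G, 4–D, 6–I, 7–H, 8–A.
The set {1, 4, 5} has only 2 neighbours ({D, E}), so by Hall's theorem at most 7 of the 8 left vertices can be matched.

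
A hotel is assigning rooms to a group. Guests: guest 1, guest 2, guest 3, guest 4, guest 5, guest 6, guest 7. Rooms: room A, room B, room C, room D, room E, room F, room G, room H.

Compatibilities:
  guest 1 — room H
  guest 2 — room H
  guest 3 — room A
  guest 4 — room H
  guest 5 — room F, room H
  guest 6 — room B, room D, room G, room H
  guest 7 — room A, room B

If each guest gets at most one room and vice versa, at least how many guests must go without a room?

2

A valid assignment of size 5: guest 1–room H, guest 3–room A, guest 5–room F, guest 6–room G, guest 7–room B.
The set {guest 1, guest 2, guest 4} has only 1 neighbour ({room H}), so by Hall's theorem at most 5 of the 7 guests can be matched.
That matches 5 of the 7, leaving 2 unmatched; no matching can do better.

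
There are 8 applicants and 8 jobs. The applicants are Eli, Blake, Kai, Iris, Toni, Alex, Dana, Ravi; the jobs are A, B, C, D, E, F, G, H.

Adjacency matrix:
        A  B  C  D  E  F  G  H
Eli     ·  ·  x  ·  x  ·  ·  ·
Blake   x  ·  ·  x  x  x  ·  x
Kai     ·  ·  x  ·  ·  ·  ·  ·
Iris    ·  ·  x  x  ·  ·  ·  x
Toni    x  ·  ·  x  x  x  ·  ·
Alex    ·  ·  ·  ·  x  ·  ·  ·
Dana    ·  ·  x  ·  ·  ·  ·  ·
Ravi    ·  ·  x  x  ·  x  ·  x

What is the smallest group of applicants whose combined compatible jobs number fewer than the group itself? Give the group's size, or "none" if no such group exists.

2

Take S = {Kai, Dana}. Its neighbourhood is {C}, so |N(S)| = 1 < |S| = 2.
No single vertex violates Hall's condition since each has at least one neighbour, so 2 is the minimum.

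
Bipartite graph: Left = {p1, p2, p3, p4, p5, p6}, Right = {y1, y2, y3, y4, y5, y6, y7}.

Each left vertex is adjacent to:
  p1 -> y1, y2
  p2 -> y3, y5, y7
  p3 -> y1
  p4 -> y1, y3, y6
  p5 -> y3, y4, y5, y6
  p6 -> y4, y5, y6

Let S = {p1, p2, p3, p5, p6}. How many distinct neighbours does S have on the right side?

7

The union of neighbours of {p1, p2, p3, p5, p6} is {y1, y2, y3, y4, y5, y6, y7}, which has 7 elements.
Since |N(S)| = 7 ≥ |S| = 5, Hall's condition holds for this subset.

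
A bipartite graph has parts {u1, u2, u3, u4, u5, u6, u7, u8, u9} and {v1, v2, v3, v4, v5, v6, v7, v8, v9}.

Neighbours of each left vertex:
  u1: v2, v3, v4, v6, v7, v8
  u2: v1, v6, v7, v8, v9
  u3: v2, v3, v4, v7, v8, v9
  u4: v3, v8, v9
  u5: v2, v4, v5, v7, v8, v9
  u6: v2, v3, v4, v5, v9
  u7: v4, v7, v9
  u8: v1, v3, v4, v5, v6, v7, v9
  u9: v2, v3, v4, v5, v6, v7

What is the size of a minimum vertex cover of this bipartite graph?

9

A maximum matching has 9 edges (e.g. u1–v2, u2–v1, u3–v8, u4–v9, u5–v4, u6–v5, u7–v7, u8–v6, u9–v3).
By König's theorem the minimum vertex cover has the same size. One such cover is {u1, u2, u3, u4, u5, u6, u7, u8, u9}.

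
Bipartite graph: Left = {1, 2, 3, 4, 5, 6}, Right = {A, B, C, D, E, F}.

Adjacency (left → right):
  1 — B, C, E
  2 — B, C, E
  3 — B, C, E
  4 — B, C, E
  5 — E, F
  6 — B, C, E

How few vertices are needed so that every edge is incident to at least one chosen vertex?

4

A maximum matching has 4 edges (e.g. 1–C, 2–E, 3–B, 5–F).
By König's theorem the minimum vertex cover has the same size. One such cover is {5, B, C, E}.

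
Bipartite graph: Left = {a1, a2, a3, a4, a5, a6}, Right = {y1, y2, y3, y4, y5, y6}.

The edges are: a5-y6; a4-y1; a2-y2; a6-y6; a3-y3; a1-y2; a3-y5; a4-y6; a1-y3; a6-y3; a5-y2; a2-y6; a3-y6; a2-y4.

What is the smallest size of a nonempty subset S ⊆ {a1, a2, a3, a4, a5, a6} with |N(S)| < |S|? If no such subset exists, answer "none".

A matching saturating every left vertex exists, for instance a1→y2, a2→y4, a3→y5, a4→y1, a5→y6, a6→y3.
By Hall's marriage theorem, this means |N(S)| ≥ |S| for every subset S, so no violating subset exists.

none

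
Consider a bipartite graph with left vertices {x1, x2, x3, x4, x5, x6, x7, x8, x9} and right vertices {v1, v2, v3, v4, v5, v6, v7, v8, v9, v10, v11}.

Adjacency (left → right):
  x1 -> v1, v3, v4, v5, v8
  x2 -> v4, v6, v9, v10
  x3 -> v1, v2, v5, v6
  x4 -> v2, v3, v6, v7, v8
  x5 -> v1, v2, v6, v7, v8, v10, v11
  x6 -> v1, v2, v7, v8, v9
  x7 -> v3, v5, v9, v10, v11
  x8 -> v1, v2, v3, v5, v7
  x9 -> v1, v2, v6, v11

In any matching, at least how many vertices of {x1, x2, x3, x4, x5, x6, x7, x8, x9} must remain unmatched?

For example, pair x1-v5, x2-v10, x3-v6, x4-v3, x5-v8, x6-v9, x7-v11, x8-v1, x9-v2.
This saturates every left vertex, so 9 is the maximum.
That matches 9 of the 9, leaving 0 unmatched; no matching can do better.

0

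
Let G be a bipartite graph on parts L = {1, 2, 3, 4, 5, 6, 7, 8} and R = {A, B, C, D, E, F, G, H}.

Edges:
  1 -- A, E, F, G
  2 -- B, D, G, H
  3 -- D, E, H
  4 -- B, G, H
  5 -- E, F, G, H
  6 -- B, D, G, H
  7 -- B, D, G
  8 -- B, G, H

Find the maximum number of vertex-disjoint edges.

A valid assignment of size 7: 1–A, 2–D, 3–E, 4–H, 5–F, 6–G, 7–B.
The set {2, 4, 6, 7, 8} has only 4 neighbours ({B, D, G, H}), so by Hall's theorem at most 7 of the 8 left vertices can be matched.

7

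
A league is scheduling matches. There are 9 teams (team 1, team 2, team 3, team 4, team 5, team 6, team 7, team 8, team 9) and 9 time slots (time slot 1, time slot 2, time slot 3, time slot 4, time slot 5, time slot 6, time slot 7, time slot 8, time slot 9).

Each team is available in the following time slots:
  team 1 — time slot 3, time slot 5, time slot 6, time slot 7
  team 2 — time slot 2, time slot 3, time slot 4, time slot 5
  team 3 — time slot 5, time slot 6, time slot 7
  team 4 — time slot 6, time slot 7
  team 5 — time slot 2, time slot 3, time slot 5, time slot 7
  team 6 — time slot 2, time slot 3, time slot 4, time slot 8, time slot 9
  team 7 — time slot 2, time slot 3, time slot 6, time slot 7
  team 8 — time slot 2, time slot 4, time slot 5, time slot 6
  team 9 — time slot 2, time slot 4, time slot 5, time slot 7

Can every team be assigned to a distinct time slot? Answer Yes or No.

The set {team 1, team 2, team 3, team 4, team 5, team 7, team 8, team 9} has only 6 neighbours ({time slot 2, time slot 3, time slot 4, time slot 5, time slot 6, time slot 7}), so by Hall's theorem at most 7 of the 9 teams can be matched.
Hence no matching covers every team.

No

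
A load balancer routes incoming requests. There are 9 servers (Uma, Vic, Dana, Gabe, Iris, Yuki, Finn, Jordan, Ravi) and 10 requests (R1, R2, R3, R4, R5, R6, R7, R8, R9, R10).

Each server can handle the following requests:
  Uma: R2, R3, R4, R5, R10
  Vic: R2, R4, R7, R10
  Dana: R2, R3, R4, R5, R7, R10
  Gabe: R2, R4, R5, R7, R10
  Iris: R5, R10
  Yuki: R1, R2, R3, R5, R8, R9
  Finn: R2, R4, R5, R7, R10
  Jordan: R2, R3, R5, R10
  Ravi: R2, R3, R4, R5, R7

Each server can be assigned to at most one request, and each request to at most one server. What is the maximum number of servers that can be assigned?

A valid assignment of size 7: Uma-R10, Vic-R7, Dana-R3, Gabe-R4, Iris-R5, Yuki-R9, Finn-R2.
The set {Uma, Vic, Dana, Gabe, Iris, Finn, Jordan, Ravi} has only 6 neighbours ({R10, R2, R3, R4, R5, R7}), so by Hall's theorem at most 7 of the 9 servers can be matched.

7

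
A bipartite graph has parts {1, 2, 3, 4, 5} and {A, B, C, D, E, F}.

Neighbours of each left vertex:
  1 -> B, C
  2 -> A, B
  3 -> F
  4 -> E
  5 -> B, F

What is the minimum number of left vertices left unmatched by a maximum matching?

0

One maximum matching: 1–C, 2–A, 3–F, 4–E, 5–B.
All 5 left vertices are matched, so no larger matching exists.
That matches 5 of the 5, leaving 0 unmatched; no matching can do better.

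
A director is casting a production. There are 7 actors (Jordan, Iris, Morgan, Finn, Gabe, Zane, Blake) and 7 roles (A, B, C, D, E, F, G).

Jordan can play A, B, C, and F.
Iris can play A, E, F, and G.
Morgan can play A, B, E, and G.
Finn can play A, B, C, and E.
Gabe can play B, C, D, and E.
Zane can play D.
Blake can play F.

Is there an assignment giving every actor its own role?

Yes

For example, pair Jordan→A, Iris→E, Morgan→G, Finn→B, Gabe→C, Zane→D, Blake→F.
Every actor is matched, so this is a perfect matching.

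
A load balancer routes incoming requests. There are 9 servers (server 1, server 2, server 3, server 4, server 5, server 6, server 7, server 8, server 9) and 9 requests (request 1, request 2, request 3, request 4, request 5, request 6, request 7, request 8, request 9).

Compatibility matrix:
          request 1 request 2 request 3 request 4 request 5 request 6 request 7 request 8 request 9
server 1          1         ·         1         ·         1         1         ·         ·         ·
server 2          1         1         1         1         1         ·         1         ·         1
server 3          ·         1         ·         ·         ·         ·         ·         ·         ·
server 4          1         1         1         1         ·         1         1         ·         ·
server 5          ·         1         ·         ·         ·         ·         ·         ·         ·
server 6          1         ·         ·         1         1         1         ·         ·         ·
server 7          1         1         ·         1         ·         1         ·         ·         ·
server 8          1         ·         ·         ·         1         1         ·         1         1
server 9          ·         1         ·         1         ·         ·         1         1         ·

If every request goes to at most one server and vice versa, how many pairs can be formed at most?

8

For example, pair server 1–request 3, server 2–request 9, server 3–request 2, server 4–request 4, server 6–request 5, server 7–request 1, server 8–request 6, server 9–request 7.
The set {server 3, server 5} has only 1 neighbour ({request 2}), so by Hall's theorem at most 8 of the 9 servers can be matched.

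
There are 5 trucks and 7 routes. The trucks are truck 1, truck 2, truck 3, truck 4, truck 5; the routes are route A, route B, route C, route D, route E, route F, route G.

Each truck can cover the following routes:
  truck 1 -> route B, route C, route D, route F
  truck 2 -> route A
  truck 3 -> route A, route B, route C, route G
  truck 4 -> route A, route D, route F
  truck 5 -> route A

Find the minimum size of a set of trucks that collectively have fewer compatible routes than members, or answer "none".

Take S = {truck 2, truck 5}. Its neighbourhood is {route A}, so |N(S)| = 1 < |S| = 2.
No single vertex violates Hall's condition since each has at least one neighbour, so 2 is the minimum.

2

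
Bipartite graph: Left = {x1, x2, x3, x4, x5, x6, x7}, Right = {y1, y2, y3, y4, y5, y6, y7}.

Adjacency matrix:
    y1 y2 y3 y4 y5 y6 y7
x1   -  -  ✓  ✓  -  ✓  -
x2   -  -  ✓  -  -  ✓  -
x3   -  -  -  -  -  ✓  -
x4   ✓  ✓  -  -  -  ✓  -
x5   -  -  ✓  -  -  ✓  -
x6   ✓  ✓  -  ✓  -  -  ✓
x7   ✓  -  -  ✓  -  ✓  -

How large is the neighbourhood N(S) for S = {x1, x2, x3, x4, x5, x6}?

The union of neighbours of {x1, x2, x3, x4, x5, x6} is {y1, y2, y3, y4, y6, y7}, which has 6 elements.
Since |N(S)| = 6 ≥ |S| = 6, Hall's condition holds for this subset.

6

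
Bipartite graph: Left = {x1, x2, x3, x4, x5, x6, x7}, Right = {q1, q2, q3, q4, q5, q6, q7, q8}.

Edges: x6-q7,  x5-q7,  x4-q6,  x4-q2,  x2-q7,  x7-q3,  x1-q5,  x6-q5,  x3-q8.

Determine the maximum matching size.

For example, pair x1–q5, x2–q7, x3–q8, x4–q2, x7–q3.
The set {x1, x2, x5, x6} has only 2 neighbours ({q5, q7}), so by Hall's theorem at most 5 of the 7 left vertices can be matched.

5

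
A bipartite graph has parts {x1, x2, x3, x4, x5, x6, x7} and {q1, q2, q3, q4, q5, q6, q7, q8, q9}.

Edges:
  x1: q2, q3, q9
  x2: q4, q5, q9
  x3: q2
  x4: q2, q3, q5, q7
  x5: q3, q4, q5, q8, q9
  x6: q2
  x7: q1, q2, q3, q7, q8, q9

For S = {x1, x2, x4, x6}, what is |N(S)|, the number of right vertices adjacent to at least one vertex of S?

The union of neighbours of {x1, x2, x4, x6} is {q2, q3, q4, q5, q7, q9}, which has 6 elements.
Since |N(S)| = 6 ≥ |S| = 4, Hall's condition holds for this subset.

6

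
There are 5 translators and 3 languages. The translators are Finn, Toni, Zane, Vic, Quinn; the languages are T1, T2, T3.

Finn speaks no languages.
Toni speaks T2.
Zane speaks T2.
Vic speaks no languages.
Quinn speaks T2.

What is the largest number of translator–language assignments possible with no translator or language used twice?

One maximum matching: Toni–T2.
The set {Finn, Toni, Zane, Vic, Quinn} has only 1 neighbour ({T2}), so by Hall's theorem at most 1 of the 5 translators can be matched.

1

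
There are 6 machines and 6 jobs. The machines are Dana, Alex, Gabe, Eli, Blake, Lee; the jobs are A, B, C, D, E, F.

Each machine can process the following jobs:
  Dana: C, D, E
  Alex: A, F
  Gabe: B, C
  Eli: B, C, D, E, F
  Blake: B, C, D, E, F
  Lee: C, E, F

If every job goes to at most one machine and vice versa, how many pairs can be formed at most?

For example, pair Dana–D, Alex–A, Gabe–C, Eli–F, Blake–B, Lee–E.
This saturates every machine, so 6 is the maximum.

6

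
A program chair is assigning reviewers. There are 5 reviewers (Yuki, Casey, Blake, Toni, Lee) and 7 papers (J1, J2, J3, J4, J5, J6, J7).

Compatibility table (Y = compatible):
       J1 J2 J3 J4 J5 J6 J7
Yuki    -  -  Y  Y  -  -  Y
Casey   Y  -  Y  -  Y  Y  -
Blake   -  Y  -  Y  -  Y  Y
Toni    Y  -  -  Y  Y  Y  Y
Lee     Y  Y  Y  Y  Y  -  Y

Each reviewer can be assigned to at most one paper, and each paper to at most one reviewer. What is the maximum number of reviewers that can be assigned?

One maximum matching: Yuki-J3, Casey-J5, Blake-J7, Toni-J6, Lee-J2.
This saturates every reviewer, so 5 is the maximum.

5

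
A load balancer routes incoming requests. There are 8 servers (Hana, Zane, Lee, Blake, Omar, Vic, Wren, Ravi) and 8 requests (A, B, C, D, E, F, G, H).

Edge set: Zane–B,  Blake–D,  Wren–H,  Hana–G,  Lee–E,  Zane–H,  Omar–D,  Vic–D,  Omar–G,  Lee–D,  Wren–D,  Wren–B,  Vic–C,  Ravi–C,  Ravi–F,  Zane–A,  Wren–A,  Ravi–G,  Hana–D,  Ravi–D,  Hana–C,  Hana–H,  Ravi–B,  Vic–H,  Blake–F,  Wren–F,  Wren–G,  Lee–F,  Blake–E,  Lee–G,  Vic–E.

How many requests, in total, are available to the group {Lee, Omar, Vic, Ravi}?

The union of neighbours of {Lee, Omar, Vic, Ravi} is {B, C, D, E, F, G, H}, which has 7 elements.
Since |N(S)| = 7 ≥ |S| = 4, Hall's condition holds for this subset.

7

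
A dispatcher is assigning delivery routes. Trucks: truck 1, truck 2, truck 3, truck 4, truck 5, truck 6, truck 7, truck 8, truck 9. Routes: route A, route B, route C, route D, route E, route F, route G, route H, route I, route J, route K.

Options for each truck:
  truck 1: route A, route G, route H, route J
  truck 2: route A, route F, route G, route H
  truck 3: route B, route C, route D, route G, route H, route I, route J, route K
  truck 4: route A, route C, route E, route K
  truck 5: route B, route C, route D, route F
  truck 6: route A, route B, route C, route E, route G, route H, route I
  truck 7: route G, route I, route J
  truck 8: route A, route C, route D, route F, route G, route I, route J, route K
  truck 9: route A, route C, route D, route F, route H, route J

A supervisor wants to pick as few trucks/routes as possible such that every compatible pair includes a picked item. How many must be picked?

9

A maximum matching has 9 edges (e.g. truck 1–route H, truck 2–route F, truck 3–route G, truck 4–route K, truck 5–route B, truck 6–route E, truck 7–route I, truck 8–route D, truck 9–route J).
By König's theorem the minimum vertex cover has the same size. One such cover is {truck 1, truck 2, truck 3, truck 4, truck 5, truck 6, truck 7, truck 8, truck 9}.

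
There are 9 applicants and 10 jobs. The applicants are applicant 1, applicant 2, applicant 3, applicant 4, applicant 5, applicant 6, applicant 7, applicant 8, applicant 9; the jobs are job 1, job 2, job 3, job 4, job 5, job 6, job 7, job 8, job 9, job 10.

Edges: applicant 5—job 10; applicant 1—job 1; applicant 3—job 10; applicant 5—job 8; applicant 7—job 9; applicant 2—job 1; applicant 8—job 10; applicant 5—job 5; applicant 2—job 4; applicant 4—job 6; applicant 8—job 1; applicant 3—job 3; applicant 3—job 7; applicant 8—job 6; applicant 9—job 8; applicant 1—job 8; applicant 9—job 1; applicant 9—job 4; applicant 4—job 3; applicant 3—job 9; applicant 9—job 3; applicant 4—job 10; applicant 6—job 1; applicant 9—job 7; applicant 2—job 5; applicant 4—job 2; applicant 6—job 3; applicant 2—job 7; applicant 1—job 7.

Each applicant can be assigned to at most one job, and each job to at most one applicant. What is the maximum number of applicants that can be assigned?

9

A valid assignment of size 9: applicant 1-job 8, applicant 2-job 4, applicant 3-job 3, applicant 4-job 6, applicant 5-job 5, applicant 6-job 1, applicant 7-job 9, applicant 8-job 10, applicant 9-job 7.
This saturates every applicant, so 9 is the maximum.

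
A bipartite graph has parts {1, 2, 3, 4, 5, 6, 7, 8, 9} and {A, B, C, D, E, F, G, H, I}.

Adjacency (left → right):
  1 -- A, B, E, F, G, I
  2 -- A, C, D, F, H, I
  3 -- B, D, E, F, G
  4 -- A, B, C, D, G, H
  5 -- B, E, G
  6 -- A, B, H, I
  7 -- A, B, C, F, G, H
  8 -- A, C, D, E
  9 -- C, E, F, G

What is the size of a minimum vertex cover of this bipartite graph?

A maximum matching has 9 edges (e.g. 1–I, 2–F, 3–G, 4–D, 5–B, 6–H, 7–A, 8–C, 9–E).
By König's theorem the minimum vertex cover has the same size. One such cover is {1, 2, 3, 4, 5, 6, 7, 8, 9}.

9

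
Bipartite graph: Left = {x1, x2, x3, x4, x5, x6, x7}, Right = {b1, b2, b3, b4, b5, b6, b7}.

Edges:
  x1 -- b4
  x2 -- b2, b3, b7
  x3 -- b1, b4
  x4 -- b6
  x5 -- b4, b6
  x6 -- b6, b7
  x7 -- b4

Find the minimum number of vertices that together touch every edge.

{x2, x3, x6, b4, b6} is a vertex cover of size 5: every edge has an endpoint in this set.
No smaller cover exists because x1–b4, x2–b3, x3–b1, x4–b6, x6–b7 is a matching of size 5, and a cover must include an endpoint of each of these disjoint edges (König's theorem).

5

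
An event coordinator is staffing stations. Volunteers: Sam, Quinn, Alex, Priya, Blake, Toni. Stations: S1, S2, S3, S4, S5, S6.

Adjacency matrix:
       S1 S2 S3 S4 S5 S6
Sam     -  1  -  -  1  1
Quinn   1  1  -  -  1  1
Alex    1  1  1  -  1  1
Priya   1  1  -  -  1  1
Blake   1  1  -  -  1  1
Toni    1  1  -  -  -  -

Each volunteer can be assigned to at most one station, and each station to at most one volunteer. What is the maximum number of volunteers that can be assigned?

For example, pair Sam→S5, Quinn→S1, Alex→S3, Priya→S6, Blake→S2.
The set {Sam, Quinn, Priya, Blake, Toni} has only 4 neighbours ({S1, S2, S5, S6}), so by Hall's theorem at most 5 of the 6 volunteers can be matched.

5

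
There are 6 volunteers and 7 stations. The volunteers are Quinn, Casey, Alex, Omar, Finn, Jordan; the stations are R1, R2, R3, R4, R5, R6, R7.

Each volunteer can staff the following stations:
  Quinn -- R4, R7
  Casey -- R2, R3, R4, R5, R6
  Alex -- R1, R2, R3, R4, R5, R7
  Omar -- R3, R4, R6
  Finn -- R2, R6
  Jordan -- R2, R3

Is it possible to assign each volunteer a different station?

One maximum matching: Quinn-R7, Casey-R6, Alex-R1, Omar-R4, Finn-R2, Jordan-R3.
Every volunteer is matched, so this matching saturates all of them.

Yes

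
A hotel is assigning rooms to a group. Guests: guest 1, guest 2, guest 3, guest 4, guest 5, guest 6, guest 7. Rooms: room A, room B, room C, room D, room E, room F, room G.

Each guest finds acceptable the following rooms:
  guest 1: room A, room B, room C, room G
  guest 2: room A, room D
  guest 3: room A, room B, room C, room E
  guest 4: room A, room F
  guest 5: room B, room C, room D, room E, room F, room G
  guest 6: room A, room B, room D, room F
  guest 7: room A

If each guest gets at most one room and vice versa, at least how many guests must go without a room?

One maximum matching: guest 1-room G, guest 2-room D, guest 3-room E, guest 4-room F, guest 5-room C, guest 6-room B, guest 7-room A.
This saturates every guest, so 7 is the maximum.
That matches 7 of the 7, leaving 0 unmatched; no matching can do better.

0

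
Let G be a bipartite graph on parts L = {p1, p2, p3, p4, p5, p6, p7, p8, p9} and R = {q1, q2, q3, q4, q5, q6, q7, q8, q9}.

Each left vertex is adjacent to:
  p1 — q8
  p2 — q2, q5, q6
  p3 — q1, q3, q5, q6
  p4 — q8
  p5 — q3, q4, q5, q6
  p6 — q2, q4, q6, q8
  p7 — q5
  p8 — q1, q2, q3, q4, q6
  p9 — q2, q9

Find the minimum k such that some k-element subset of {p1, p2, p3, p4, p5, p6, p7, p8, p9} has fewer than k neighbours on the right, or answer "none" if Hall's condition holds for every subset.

2

Take S = {p1, p4}. Its neighbourhood is {q8}, so |N(S)| = 1 < |S| = 2.
No single vertex violates Hall's condition since each has at least one neighbour, so 2 is the minimum.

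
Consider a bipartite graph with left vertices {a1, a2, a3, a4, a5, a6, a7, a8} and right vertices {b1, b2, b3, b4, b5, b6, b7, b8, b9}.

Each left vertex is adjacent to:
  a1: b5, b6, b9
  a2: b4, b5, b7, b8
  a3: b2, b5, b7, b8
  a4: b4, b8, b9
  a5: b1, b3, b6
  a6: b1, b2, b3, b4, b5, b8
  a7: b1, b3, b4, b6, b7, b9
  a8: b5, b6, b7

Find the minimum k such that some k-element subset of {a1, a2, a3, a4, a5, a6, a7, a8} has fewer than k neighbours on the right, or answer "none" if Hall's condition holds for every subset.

none

A matching saturating every left vertex exists, for instance a1→b6, a2→b7, a3→b8, a4→b9, a5→b3, a6→b4, a7→b1, a8→b5.
By Hall's marriage theorem, this means |N(S)| ≥ |S| for every subset S, so no violating subset exists.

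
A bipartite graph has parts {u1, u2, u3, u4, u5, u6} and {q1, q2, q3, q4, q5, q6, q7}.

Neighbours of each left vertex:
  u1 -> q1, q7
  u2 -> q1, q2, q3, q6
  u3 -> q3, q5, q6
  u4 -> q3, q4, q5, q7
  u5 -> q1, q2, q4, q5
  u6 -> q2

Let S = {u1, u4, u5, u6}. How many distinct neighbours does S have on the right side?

The union of neighbours of {u1, u4, u5, u6} is {q1, q2, q3, q4, q5, q7}, which has 6 elements.
Since |N(S)| = 6 ≥ |S| = 4, Hall's condition holds for this subset.

6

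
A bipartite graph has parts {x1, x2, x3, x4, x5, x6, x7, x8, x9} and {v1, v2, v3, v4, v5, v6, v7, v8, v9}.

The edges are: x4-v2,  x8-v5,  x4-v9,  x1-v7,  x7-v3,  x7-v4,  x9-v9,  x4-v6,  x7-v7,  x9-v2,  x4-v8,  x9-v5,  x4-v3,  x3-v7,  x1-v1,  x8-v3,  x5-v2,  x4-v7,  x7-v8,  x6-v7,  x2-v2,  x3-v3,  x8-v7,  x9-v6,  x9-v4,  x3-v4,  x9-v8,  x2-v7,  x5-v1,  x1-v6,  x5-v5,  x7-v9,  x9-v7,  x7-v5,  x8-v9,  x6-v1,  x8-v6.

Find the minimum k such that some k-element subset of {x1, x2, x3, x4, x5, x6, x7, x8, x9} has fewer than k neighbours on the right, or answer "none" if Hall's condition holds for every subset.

none

A matching saturating every left vertex exists, for instance x1→v6, x2→v7, x3→v4, x4→v9, x5→v2, x6→v1, x7→v5, x8→v3, x9→v8.
By Hall's marriage theorem, this means |N(S)| ≥ |S| for every subset S, so no violating subset exists.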